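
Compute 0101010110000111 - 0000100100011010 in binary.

Method 1 - Direct subtraction (column by column from the right: bit − bit − borrow-in; if negative, add 2 and borrow 1 from the next column):
borrow: 0001000011110000
        0101010110000111
-       0000100100011010
------------------------
        0100110001101101

Method 2 - Add two's complement:
Two's complement of 0000100100011010: invert → 1111011011100101, add 1 → 1111011011100110
  0101010110000111
+ 1111011011100110
------------------
 10100110001101101  (end carry out of the top bit = 1)
Discarding the end carry: 0100110001101101
Decimal check:
  0101010110000111 = 16384 + 4096 + 1024 + 256 + 128 + 4 + 2 + 1 = 21895
  0000100100011010 = 2048 + 256 + 16 + 8 + 2 = 2330
  21895 - 2330 = 19565, and 0100110001101101 = 16384 + 2048 + 1024 + 64 + 32 + 8 + 4 + 1 = 19565 ✓



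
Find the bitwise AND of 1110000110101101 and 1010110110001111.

AND: 1 only when both bits are 1
  1110000110101101
& 1010110110001111
------------------
  1010000110001101
Decimal: 57773 & 44431 = 41357



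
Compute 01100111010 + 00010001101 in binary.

Add column by column from the right: bit + bit + carry-in; write the sum mod 2, carry 1 when the sum is 2 or 3.
carry:  00001110000
        01100111010
+       00010001101
-------------------
       001111000111
(the carry out of the leftmost column, 0, becomes the leading bit)
Decimal check:
  01100111010 = 512 + 256 + 32 + 16 + 8 + 2 = 826
  00010001101 = 128 + 8 + 4 + 1 = 141
  826 + 141 = 967, and 001111000111 = 512 + 256 + 128 + 64 + 4 + 2 + 1 = 967 ✓



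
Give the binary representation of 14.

Using repeated division by 2:
14 ÷ 2 = 7 remainder 0
7 ÷ 2 = 3 remainder 1
3 ÷ 2 = 1 remainder 1
1 ÷ 2 = 0 remainder 1
Reading remainders bottom to top: 1110



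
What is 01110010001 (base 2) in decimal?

Sum of powers of 2 for each 1-bit:
2^0 + 2^4 + 2^7 + 2^8 + 2^9
= 1 + 16 + 128 + 256 + 512
= 913



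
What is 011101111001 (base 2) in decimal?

Sum of powers of 2 for each 1-bit:
2^0 + 2^3 + 2^4 + 2^5 + 2^6 + 2^8 + 2^9 + 2^10
= 1 + 8 + 16 + 32 + 64 + 256 + 512 + 1024
= 1913



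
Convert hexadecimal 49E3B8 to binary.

Convert each hex digit to 4 bits:
  4 = 0100
  9 = 1001
  E = 1110
  3 = 0011
  B = 1011
  8 = 1000
Concatenate: 010010011110001110111000



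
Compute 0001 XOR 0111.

XOR: 1 when bits differ
  0001
^ 0111
------
  0110
Decimal: 1 ^ 7 = 6



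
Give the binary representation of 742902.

Using repeated division by 2:
742902 ÷ 2 = 371451 remainder 0
371451 ÷ 2 = 185725 remainder 1
185725 ÷ 2 = 92862 remainder 1
92862 ÷ 2 = 46431 remainder 0
46431 ÷ 2 = 23215 remainder 1
23215 ÷ 2 = 11607 remainder 1
11607 ÷ 2 = 5803 remainder 1
5803 ÷ 2 = 2901 remainder 1
2901 ÷ 2 = 1450 remainder 1
1450 ÷ 2 = 725 remainder 0
725 ÷ 2 = 362 remainder 1
362 ÷ 2 = 181 remainder 0
181 ÷ 2 = 90 remainder 1
90 ÷ 2 = 45 remainder 0
45 ÷ 2 = 22 remainder 1
22 ÷ 2 = 11 remainder 0
11 ÷ 2 = 5 remainder 1
5 ÷ 2 = 2 remainder 1
2 ÷ 2 = 1 remainder 0
1 ÷ 2 = 0 remainder 1
Reading remainders bottom to top: 10110101010111110110



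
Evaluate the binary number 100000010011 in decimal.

Sum of powers of 2 for each 1-bit:
2^0 + 2^1 + 2^4 + 2^11
= 1 + 2 + 16 + 2048
= 2067



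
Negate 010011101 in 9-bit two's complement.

Original: 010011101
Step 1 - Invert all bits: 101100010
Step 2 - Add 1: 101100011
Verification: 010011101 + 101100011 = 1000000000; discarding the end carry (carry out of the top bit) leaves the 9-bit value 000000000, as required for x + (-x)



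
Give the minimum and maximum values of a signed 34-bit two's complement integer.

For 34-bit two's complement:
Minimum: -2^33 = -8589934592
Maximum: 2^33 - 1 = 8589934591



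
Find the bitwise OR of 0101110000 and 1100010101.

OR: 1 when either bit is 1
  0101110000
| 1100010101
------------
  1101110101
Decimal: 368 | 789 = 885



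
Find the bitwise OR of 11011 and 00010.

OR: 1 when either bit is 1
  11011
| 00010
-------
  11011
Decimal: 27 | 2 = 27



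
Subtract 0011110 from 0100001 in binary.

Method 1 - Direct subtraction (column by column from the right: bit − bit − borrow-in; if negative, add 2 and borrow 1 from the next column):
borrow: 0111100
        0100001
-       0011110
---------------
        0000011

Method 2 - Add two's complement:
Two's complement of 0011110: invert → 1100001, add 1 → 1100010
  0100001
+ 1100010
---------
 10000011  (end carry out of the top bit = 1)
Discarding the end carry: 0000011
Decimal check:
  0100001 = 32 + 1 = 33
  0011110 = 16 + 8 + 4 + 2 = 30
  33 - 30 = 3, and 0000011 = 2 + 1 = 3 ✓



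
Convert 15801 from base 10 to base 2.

Using repeated division by 2:
15801 ÷ 2 = 7900 remainder 1
7900 ÷ 2 = 3950 remainder 0
3950 ÷ 2 = 1975 remainder 0
1975 ÷ 2 = 987 remainder 1
987 ÷ 2 = 493 remainder 1
493 ÷ 2 = 246 remainder 1
246 ÷ 2 = 123 remainder 0
123 ÷ 2 = 61 remainder 1
61 ÷ 2 = 30 remainder 1
30 ÷ 2 = 15 remainder 0
15 ÷ 2 = 7 remainder 1
7 ÷ 2 = 3 remainder 1
3 ÷ 2 = 1 remainder 1
1 ÷ 2 = 0 remainder 1
Reading remainders bottom to top: 11110110111001



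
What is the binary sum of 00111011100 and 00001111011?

Add column by column from the right: bit + bit + carry-in; write the sum mod 2, carry 1 when the sum is 2 or 3.
carry:  01111110000
        00111011100
+       00001111011
-------------------
       001001010111
(the carry out of the leftmost column, 0, becomes the leading bit)
Decimal check:
  00111011100 = 256 + 128 + 64 + 16 + 8 + 4 = 476
  00001111011 = 64 + 32 + 16 + 8 + 2 + 1 = 123
  476 + 123 = 599, and 001001010111 = 512 + 64 + 16 + 4 + 2 + 1 = 599 ✓



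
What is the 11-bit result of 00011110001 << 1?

Original: 00011110001 (decimal 241)
Shift left by 1 position
Append 1 zero on the right
Result: 00111100010 (decimal 482)
Equivalent: 241 << 1 = 241 × 2^1 = 482



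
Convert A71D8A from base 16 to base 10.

Expand by place value (powers of 16):
Digit values: A = 10, D = 13
A71D8A = 10 × 16^5 + 7 × 16^4 + 1 × 16^3 + 13 × 16^2 + 8 × 16^1 + 10 × 16^0
= 10 × 1048576 + 7 × 65536 + 1 × 4096 + 13 × 256 + 8 × 16 + 10 × 1
= 10485760 + 458752 + 4096 + 3328 + 128 + 10
= 10952074



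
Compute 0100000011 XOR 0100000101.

XOR: 1 when bits differ
  0100000011
^ 0100000101
------------
  0000000110
Decimal: 259 ^ 261 = 6



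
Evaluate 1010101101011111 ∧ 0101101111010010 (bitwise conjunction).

AND: 1 only when both bits are 1
  1010101101011111
& 0101101111010010
------------------
  0000101101010010
Decimal: 43871 & 23506 = 2898



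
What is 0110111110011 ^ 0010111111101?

XOR: 1 when bits differ
  0110111110011
^ 0010111111101
---------------
  0100000001110
Decimal: 3571 ^ 1533 = 2062



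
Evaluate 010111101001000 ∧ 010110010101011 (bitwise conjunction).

AND: 1 only when both bits are 1
  010111101001000
& 010110010101011
-----------------
  010110000001000
Decimal: 12104 & 11435 = 11272



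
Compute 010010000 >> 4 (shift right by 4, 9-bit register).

Original: 010010000 (decimal 144)
Shift right by 4 positions
Drop the 4 low bits; fill with zeros on the left
Result: 000001001 (decimal 9)
Equivalent: 144 >> 4 = 144 ÷ 2^4 = 9



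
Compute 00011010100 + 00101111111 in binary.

Add column by column from the right: bit + bit + carry-in; write the sum mod 2, carry 1 when the sum is 2 or 3.
carry:  01111111000
        00011010100
+       00101111111
-------------------
       001001010011
(the carry out of the leftmost column, 0, becomes the leading bit)
Decimal check:
  00011010100 = 128 + 64 + 16 + 4 = 212
  00101111111 = 256 + 64 + 32 + 16 + 8 + 4 + 2 + 1 = 383
  212 + 383 = 595, and 001001010011 = 512 + 64 + 16 + 2 + 1 = 595 ✓



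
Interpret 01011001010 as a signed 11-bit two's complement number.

Binary: 01011001010
Sign bit: 0 (non-negative)
Read directly as an unsigned value:
01011001010 = 512 + 128 + 64 + 8 + 2 = 714
Value: 714



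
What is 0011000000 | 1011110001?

OR: 1 when either bit is 1
  0011000000
| 1011110001
------------
  1011110001
Decimal: 192 | 753 = 753



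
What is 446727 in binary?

Using repeated division by 2:
446727 ÷ 2 = 223363 remainder 1
223363 ÷ 2 = 111681 remainder 1
111681 ÷ 2 = 55840 remainder 1
55840 ÷ 2 = 27920 remainder 0
27920 ÷ 2 = 13960 remainder 0
13960 ÷ 2 = 6980 remainder 0
6980 ÷ 2 = 3490 remainder 0
3490 ÷ 2 = 1745 remainder 0
1745 ÷ 2 = 872 remainder 1
872 ÷ 2 = 436 remainder 0
436 ÷ 2 = 218 remainder 0
218 ÷ 2 = 109 remainder 0
109 ÷ 2 = 54 remainder 1
54 ÷ 2 = 27 remainder 0
27 ÷ 2 = 13 remainder 1
13 ÷ 2 = 6 remainder 1
6 ÷ 2 = 3 remainder 0
3 ÷ 2 = 1 remainder 1
1 ÷ 2 = 0 remainder 1
Reading remainders bottom to top: 1101101000100000111



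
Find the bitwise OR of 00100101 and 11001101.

OR: 1 when either bit is 1
  00100101
| 11001101
----------
  11101101
Decimal: 37 | 205 = 237



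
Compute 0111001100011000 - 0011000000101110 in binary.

Method 1 - Direct subtraction (column by column from the right: bit − bit − borrow-in; if negative, add 2 and borrow 1 from the next column):
borrow: 0000000111011100
        0111001100011000
-       0011000000101110
------------------------
        0100001011101010

Method 2 - Add two's complement:
Two's complement of 0011000000101110: invert → 1100111111010001, add 1 → 1100111111010010
  0111001100011000
+ 1100111111010010
------------------
 10100001011101010  (end carry out of the top bit = 1)
Discarding the end carry: 0100001011101010
Decimal check:
  0111001100011000 = 16384 + 8192 + 4096 + 512 + 256 + 16 + 8 = 29464
  0011000000101110 = 8192 + 4096 + 32 + 8 + 4 + 2 = 12334
  29464 - 12334 = 17130, and 0100001011101010 = 16384 + 512 + 128 + 64 + 32 + 8 + 2 = 17130 ✓



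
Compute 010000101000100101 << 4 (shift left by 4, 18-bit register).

Original: 010000101000100101 (decimal 68133)
Shift left by 4 positions
Append 4 zeros on the right and drop the 4 high bits that overflow the 18-bit width
Result: 001010001001010000 (decimal 41552)
Equivalent: 68133 << 4 = 68133 × 2^4 = 1090128, truncated to 18 bits = 41552



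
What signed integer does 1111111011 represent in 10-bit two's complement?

Binary: 1111111011
Sign bit: 1 (negative)
Invert: 0000000100
Add 1:  0000000101
Magnitude: 0000000101 = 4 + 1 = 5
Value: -5



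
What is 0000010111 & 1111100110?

AND: 1 only when both bits are 1
  0000010111
& 1111100110
------------
  0000000110
Decimal: 23 & 998 = 6



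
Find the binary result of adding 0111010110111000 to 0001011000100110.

Add column by column from the right: bit + bit + carry-in; write the sum mod 2, carry 1 when the sum is 2 or 3.
carry:  1110100001000000
        0111010110111000
+       0001011000100110
------------------------
       01000101111011110
(the carry out of the leftmost column, 0, becomes the leading bit)
Decimal check:
  0111010110111000 = 16384 + 8192 + 4096 + 1024 + 256 + 128 + 32 + 16 + 8 = 30136
  0001011000100110 = 4096 + 1024 + 512 + 32 + 4 + 2 = 5670
  30136 + 5670 = 35806, and 01000101111011110 = 32768 + 2048 + 512 + 256 + 128 + 64 + 16 + 8 + 4 + 2 = 35806 ✓



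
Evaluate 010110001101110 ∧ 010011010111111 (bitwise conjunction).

AND: 1 only when both bits are 1
  010110001101110
& 010011010111111
-----------------
  010010000101110
Decimal: 11374 & 9919 = 9262



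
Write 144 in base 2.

Using repeated division by 2:
144 ÷ 2 = 72 remainder 0
72 ÷ 2 = 36 remainder 0
36 ÷ 2 = 18 remainder 0
18 ÷ 2 = 9 remainder 0
9 ÷ 2 = 4 remainder 1
4 ÷ 2 = 2 remainder 0
2 ÷ 2 = 1 remainder 0
1 ÷ 2 = 0 remainder 1
Reading remainders bottom to top: 10010000



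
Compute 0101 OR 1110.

OR: 1 when either bit is 1
  0101
| 1110
------
  1111
Decimal: 5 | 14 = 15



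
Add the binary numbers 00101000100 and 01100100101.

Add column by column from the right: bit + bit + carry-in; write the sum mod 2, carry 1 when the sum is 2 or 3.
carry:  11000001000
        00101000100
+       01100100101
-------------------
       010001101001
(the carry out of the leftmost column, 0, becomes the leading bit)
Decimal check:
  00101000100 = 256 + 64 + 4 = 324
  01100100101 = 512 + 256 + 32 + 4 + 1 = 805
  324 + 805 = 1129, and 010001101001 = 1024 + 64 + 32 + 8 + 1 = 1129 ✓



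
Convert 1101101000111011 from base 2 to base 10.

Sum of powers of 2 for each 1-bit:
2^0 + 2^1 + 2^3 + 2^4 + 2^5 + 2^9 + 2^11 + 2^12 + 2^14 + 2^15
= 1 + 2 + 8 + 16 + 32 + 512 + 2048 + 4096 + 16384 + 32768
= 55867



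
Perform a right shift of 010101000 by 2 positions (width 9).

Original: 010101000 (decimal 168)
Shift right by 2 positions
Drop the 2 low bits; fill with zeros on the left
Result: 000101010 (decimal 42)
Equivalent: 168 >> 2 = 168 ÷ 2^2 = 42



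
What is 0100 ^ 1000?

XOR: 1 when bits differ
  0100
^ 1000
------
  1100
Decimal: 4 ^ 8 = 12



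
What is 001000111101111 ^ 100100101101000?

XOR: 1 when bits differ
  001000111101111
^ 100100101101000
-----------------
  101100010000111
Decimal: 4591 ^ 18792 = 22663



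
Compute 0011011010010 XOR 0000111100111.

XOR: 1 when bits differ
  0011011010010
^ 0000111100111
---------------
  0011100110101
Decimal: 1746 ^ 487 = 1845



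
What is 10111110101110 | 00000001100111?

OR: 1 when either bit is 1
  10111110101110
| 00000001100111
----------------
  10111111101111
Decimal: 12206 | 103 = 12271



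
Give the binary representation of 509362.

Using repeated division by 2:
509362 ÷ 2 = 254681 remainder 0
254681 ÷ 2 = 127340 remainder 1
127340 ÷ 2 = 63670 remainder 0
63670 ÷ 2 = 31835 remainder 0
31835 ÷ 2 = 15917 remainder 1
15917 ÷ 2 = 7958 remainder 1
7958 ÷ 2 = 3979 remainder 0
3979 ÷ 2 = 1989 remainder 1
1989 ÷ 2 = 994 remainder 1
994 ÷ 2 = 497 remainder 0
497 ÷ 2 = 248 remainder 1
248 ÷ 2 = 124 remainder 0
124 ÷ 2 = 62 remainder 0
62 ÷ 2 = 31 remainder 0
31 ÷ 2 = 15 remainder 1
15 ÷ 2 = 7 remainder 1
7 ÷ 2 = 3 remainder 1
3 ÷ 2 = 1 remainder 1
1 ÷ 2 = 0 remainder 1
Reading remainders bottom to top: 1111100010110110010



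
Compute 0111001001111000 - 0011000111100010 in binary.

Method 1 - Direct subtraction (column by column from the right: bit − bit − borrow-in; if negative, add 2 and borrow 1 from the next column):
borrow: 0000001100001100
        0111001001111000
-       0011000111100010
------------------------
        0100000010010110

Method 2 - Add two's complement:
Two's complement of 0011000111100010: invert → 1100111000011101, add 1 → 1100111000011110
  0111001001111000
+ 1100111000011110
------------------
 10100000010010110  (end carry out of the top bit = 1)
Discarding the end carry: 0100000010010110
Decimal check:
  0111001001111000 = 16384 + 8192 + 4096 + 512 + 64 + 32 + 16 + 8 = 29304
  0011000111100010 = 8192 + 4096 + 256 + 128 + 64 + 32 + 2 = 12770
  29304 - 12770 = 16534, and 0100000010010110 = 16384 + 128 + 16 + 4 + 2 = 16534 ✓



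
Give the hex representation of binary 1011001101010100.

Group into 4-bit nibbles from right:
  1011 = B
  0011 = 3
  0101 = 5
  0100 = 4
Result: B354



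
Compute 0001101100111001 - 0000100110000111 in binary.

Method 1 - Direct subtraction (column by column from the right: bit − bit − borrow-in; if negative, add 2 and borrow 1 from the next column):
borrow: 0000001100001100
        0001101100111001
-       0000100110000111
------------------------
        0001000110110010

Method 2 - Add two's complement:
Two's complement of 0000100110000111: invert → 1111011001111000, add 1 → 1111011001111001
  0001101100111001
+ 1111011001111001
------------------
 10001000110110010  (end carry out of the top bit = 1)
Discarding the end carry: 0001000110110010
Decimal check:
  0001101100111001 = 4096 + 2048 + 512 + 256 + 32 + 16 + 8 + 1 = 6969
  0000100110000111 = 2048 + 256 + 128 + 4 + 2 + 1 = 2439
  6969 - 2439 = 4530, and 0001000110110010 = 4096 + 256 + 128 + 32 + 16 + 2 = 4530 ✓



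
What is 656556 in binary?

Using repeated division by 2:
656556 ÷ 2 = 328278 remainder 0
328278 ÷ 2 = 164139 remainder 0
164139 ÷ 2 = 82069 remainder 1
82069 ÷ 2 = 41034 remainder 1
41034 ÷ 2 = 20517 remainder 0
20517 ÷ 2 = 10258 remainder 1
10258 ÷ 2 = 5129 remainder 0
5129 ÷ 2 = 2564 remainder 1
2564 ÷ 2 = 1282 remainder 0
1282 ÷ 2 = 641 remainder 0
641 ÷ 2 = 320 remainder 1
320 ÷ 2 = 160 remainder 0
160 ÷ 2 = 80 remainder 0
80 ÷ 2 = 40 remainder 0
40 ÷ 2 = 20 remainder 0
20 ÷ 2 = 10 remainder 0
10 ÷ 2 = 5 remainder 0
5 ÷ 2 = 2 remainder 1
2 ÷ 2 = 1 remainder 0
1 ÷ 2 = 0 remainder 1
Reading remainders bottom to top: 10100000010010101100



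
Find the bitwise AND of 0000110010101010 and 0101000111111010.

AND: 1 only when both bits are 1
  0000110010101010
& 0101000111111010
------------------
  0000000010101010
Decimal: 3242 & 20986 = 170



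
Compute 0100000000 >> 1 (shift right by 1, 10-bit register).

Original: 0100000000 (decimal 256)
Shift right by 1 position
Drop the 1 low bit; fill with zero on the left
Result: 0010000000 (decimal 128)
Equivalent: 256 >> 1 = 256 ÷ 2^1 = 128



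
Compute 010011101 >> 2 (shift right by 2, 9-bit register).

Original: 010011101 (decimal 157)
Shift right by 2 positions
Drop the 2 low bits; fill with zeros on the left
Result: 000100111 (decimal 39)
Equivalent: 157 >> 2 = 157 ÷ 2^2 = 39



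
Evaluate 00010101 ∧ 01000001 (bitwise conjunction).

AND: 1 only when both bits are 1
  00010101
& 01000001
----------
  00000001
Decimal: 21 & 65 = 1



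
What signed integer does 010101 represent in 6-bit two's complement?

Binary: 010101
Sign bit: 0 (non-negative)
Read directly as an unsigned value:
010101 = 16 + 4 + 1 = 21
Value: 21



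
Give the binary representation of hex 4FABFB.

Convert each hex digit to 4 bits:
  4 = 0100
  F = 1111
  A = 1010
  B = 1011
  F = 1111
  B = 1011
Concatenate: 010011111010101111111011



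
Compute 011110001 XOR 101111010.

XOR: 1 when bits differ
  011110001
^ 101111010
-----------
  110001011
Decimal: 241 ^ 378 = 395



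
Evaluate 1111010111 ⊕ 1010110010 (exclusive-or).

XOR: 1 when bits differ
  1111010111
^ 1010110010
------------
  0101100101
Decimal: 983 ^ 690 = 357



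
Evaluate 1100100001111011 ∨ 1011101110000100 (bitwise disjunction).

OR: 1 when either bit is 1
  1100100001111011
| 1011101110000100
------------------
  1111101111111111
Decimal: 51323 | 48004 = 64511



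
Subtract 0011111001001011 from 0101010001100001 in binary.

Method 1 - Direct subtraction (column by column from the right: bit − bit − borrow-in; if negative, add 2 and borrow 1 from the next column):
borrow: 0111110000111100
        0101010001100001
-       0011111001001011
------------------------
        0001011000010110

Method 2 - Add two's complement:
Two's complement of 0011111001001011: invert → 1100000110110100, add 1 → 1100000110110101
  0101010001100001
+ 1100000110110101
------------------
 10001011000010110  (end carry out of the top bit = 1)
Discarding the end carry: 0001011000010110
Decimal check:
  0101010001100001 = 16384 + 4096 + 1024 + 64 + 32 + 1 = 21601
  0011111001001011 = 8192 + 4096 + 2048 + 1024 + 512 + 64 + 8 + 2 + 1 = 15947
  21601 - 15947 = 5654, and 0001011000010110 = 4096 + 1024 + 512 + 16 + 4 + 2 = 5654 ✓



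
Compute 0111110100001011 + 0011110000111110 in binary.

Add column by column from the right: bit + bit + carry-in; write the sum mod 2, carry 1 when the sum is 2 or 3.
carry:  1111100001111100
        0111110100001011
+       0011110000111110
------------------------
       01011100101001001
(the carry out of the leftmost column, 0, becomes the leading bit)
Decimal check:
  0111110100001011 = 16384 + 8192 + 4096 + 2048 + 1024 + 256 + 8 + 2 + 1 = 32011
  0011110000111110 = 8192 + 4096 + 2048 + 1024 + 32 + 16 + 8 + 4 + 2 = 15422
  32011 + 15422 = 47433, and 01011100101001001 = 32768 + 8192 + 4096 + 2048 + 256 + 64 + 8 + 1 = 47433 ✓



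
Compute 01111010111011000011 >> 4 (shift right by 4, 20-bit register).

Original: 01111010111011000011 (decimal 503491)
Shift right by 4 positions
Drop the 4 low bits; fill with zeros on the left
Result: 00000111101011101100 (decimal 31468)
Equivalent: 503491 >> 4 = 503491 ÷ 2^4 = 31468



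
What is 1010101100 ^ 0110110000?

XOR: 1 when bits differ
  1010101100
^ 0110110000
------------
  1100011100
Decimal: 684 ^ 432 = 796



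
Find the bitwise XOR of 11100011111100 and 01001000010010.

XOR: 1 when bits differ
  11100011111100
^ 01001000010010
----------------
  10101011101110
Decimal: 14588 ^ 4626 = 10990



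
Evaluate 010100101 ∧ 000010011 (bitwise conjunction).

AND: 1 only when both bits are 1
  010100101
& 000010011
-----------
  000000001
Decimal: 165 & 19 = 1



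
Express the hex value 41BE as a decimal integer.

Expand by place value (powers of 16):
Digit values: B = 11, E = 14
41BE = 4 × 16^3 + 1 × 16^2 + 11 × 16^1 + 14 × 16^0
= 4 × 4096 + 1 × 256 + 11 × 16 + 14 × 1
= 16384 + 256 + 176 + 14
= 16830



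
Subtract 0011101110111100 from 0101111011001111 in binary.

Method 1 - Direct subtraction (column by column from the right: bit − bit − borrow-in; if negative, add 2 and borrow 1 from the next column):
borrow: 0100011001100000
        0101111011001111
-       0011101110111100
------------------------
        0010001100010011

Method 2 - Add two's complement:
Two's complement of 0011101110111100: invert → 1100010001000011, add 1 → 1100010001000100
  0101111011001111
+ 1100010001000100
------------------
 10010001100010011  (end carry out of the top bit = 1)
Discarding the end carry: 0010001100010011
Decimal check:
  0101111011001111 = 16384 + 4096 + 2048 + 1024 + 512 + 128 + 64 + 8 + 4 + 2 + 1 = 24271
  0011101110111100 = 8192 + 4096 + 2048 + 512 + 256 + 128 + 32 + 16 + 8 + 4 = 15292
  24271 - 15292 = 8979, and 0010001100010011 = 8192 + 512 + 256 + 16 + 2 + 1 = 8979 ✓



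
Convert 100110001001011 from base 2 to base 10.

Sum of powers of 2 for each 1-bit:
2^0 + 2^1 + 2^3 + 2^6 + 2^10 + 2^11 + 2^14
= 1 + 2 + 8 + 64 + 1024 + 2048 + 16384
= 19531



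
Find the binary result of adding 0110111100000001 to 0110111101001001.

Add column by column from the right: bit + bit + carry-in; write the sum mod 2, carry 1 when the sum is 2 or 3.
carry:  1101111000000010
        0110111100000001
+       0110111101001001
------------------------
       01101111001001010
(the carry out of the leftmost column, 0, becomes the leading bit)
Decimal check:
  0110111100000001 = 16384 + 8192 + 2048 + 1024 + 512 + 256 + 1 = 28417
  0110111101001001 = 16384 + 8192 + 2048 + 1024 + 512 + 256 + 64 + 8 + 1 = 28489
  28417 + 28489 = 56906, and 01101111001001010 = 32768 + 16384 + 4096 + 2048 + 1024 + 512 + 64 + 8 + 2 = 56906 ✓



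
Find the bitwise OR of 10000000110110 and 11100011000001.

OR: 1 when either bit is 1
  10000000110110
| 11100011000001
----------------
  11100011110111
Decimal: 8246 | 14529 = 14583



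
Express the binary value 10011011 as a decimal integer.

Sum of powers of 2 for each 1-bit:
2^0 + 2^1 + 2^3 + 2^4 + 2^7
= 1 + 2 + 8 + 16 + 128
= 155



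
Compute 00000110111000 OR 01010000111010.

OR: 1 when either bit is 1
  00000110111000
| 01010000111010
----------------
  01010110111010
Decimal: 440 | 5178 = 5562



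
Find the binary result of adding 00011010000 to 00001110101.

Add column by column from the right: bit + bit + carry-in; write the sum mod 2, carry 1 when the sum is 2 or 3.
carry:  00111100000
        00011010000
+       00001110101
-------------------
       000101000101
(the carry out of the leftmost column, 0, becomes the leading bit)
Decimal check:
  00011010000 = 128 + 64 + 16 = 208
  00001110101 = 64 + 32 + 16 + 4 + 1 = 117
  208 + 117 = 325, and 000101000101 = 256 + 64 + 4 + 1 = 325 ✓



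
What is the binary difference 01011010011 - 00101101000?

Method 1 - Direct subtraction (column by column from the right: bit − bit − borrow-in; if negative, add 2 and borrow 1 from the next column):
borrow: 01011010000
        01011010011
-       00101101000
-------------------
        00101101011

Method 2 - Add two's complement:
Two's complement of 00101101000: invert → 11010010111, add 1 → 11010011000
  01011010011
+ 11010011000
-------------
 100101101011  (end carry out of the top bit = 1)
Discarding the end carry: 00101101011
Decimal check:
  01011010011 = 512 + 128 + 64 + 16 + 2 + 1 = 723
  00101101000 = 256 + 64 + 32 + 8 = 360
  723 - 360 = 363, and 00101101011 = 256 + 64 + 32 + 8 + 2 + 1 = 363 ✓



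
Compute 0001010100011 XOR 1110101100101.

XOR: 1 when bits differ
  0001010100011
^ 1110101100101
---------------
  1111111000110
Decimal: 675 ^ 7525 = 8134



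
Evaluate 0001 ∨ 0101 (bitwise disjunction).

OR: 1 when either bit is 1
  0001
| 0101
------
  0101
Decimal: 1 | 5 = 5



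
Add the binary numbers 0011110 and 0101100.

Add column by column from the right: bit + bit + carry-in; write the sum mod 2, carry 1 when the sum is 2 or 3.
carry:  1111000
        0011110
+       0101100
---------------
       01001010
(the carry out of the leftmost column, 0, becomes the leading bit)
Decimal check:
  0011110 = 16 + 8 + 4 + 2 = 30
  0101100 = 32 + 8 + 4 = 44
  30 + 44 = 74, and 01001010 = 64 + 8 + 2 = 74 ✓



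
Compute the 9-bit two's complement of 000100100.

Original: 000100100
Step 1 - Invert all bits: 111011011
Step 2 - Add 1: 111011100
Verification: 000100100 + 111011100 = 1000000000; discarding the end carry (carry out of the top bit) leaves the 9-bit value 000000000, as required for x + (-x)



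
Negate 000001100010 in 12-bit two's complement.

Original: 000001100010
Step 1 - Invert all bits: 111110011101
Step 2 - Add 1: 111110011110
Verification: 000001100010 + 111110011110 = 1000000000000; discarding the end carry (carry out of the top bit) leaves the 12-bit value 000000000000, as required for x + (-x)



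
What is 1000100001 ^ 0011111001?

XOR: 1 when bits differ
  1000100001
^ 0011111001
------------
  1011011000
Decimal: 545 ^ 249 = 728



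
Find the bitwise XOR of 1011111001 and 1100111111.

XOR: 1 when bits differ
  1011111001
^ 1100111111
------------
  0111000110
Decimal: 761 ^ 831 = 454



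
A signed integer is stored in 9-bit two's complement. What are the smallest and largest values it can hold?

For 9-bit two's complement:
Minimum: -2^8 = -256
Maximum: 2^8 - 1 = 255



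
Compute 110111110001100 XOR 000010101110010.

XOR: 1 when bits differ
  110111110001100
^ 000010101110010
-----------------
  110101011111110
Decimal: 28556 ^ 1394 = 27390



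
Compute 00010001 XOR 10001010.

XOR: 1 when bits differ
  00010001
^ 10001010
----------
  10011011
Decimal: 17 ^ 138 = 155



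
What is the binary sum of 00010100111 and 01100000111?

Add column by column from the right: bit + bit + carry-in; write the sum mod 2, carry 1 when the sum is 2 or 3.
carry:  00000001110
        00010100111
+       01100000111
-------------------
       001110101110
(the carry out of the leftmost column, 0, becomes the leading bit)
Decimal check:
  00010100111 = 128 + 32 + 4 + 2 + 1 = 167
  01100000111 = 512 + 256 + 4 + 2 + 1 = 775
  167 + 775 = 942, and 001110101110 = 512 + 256 + 128 + 32 + 8 + 4 + 2 = 942 ✓



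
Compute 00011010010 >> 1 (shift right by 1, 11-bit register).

Original: 00011010010 (decimal 210)
Shift right by 1 position
Drop the 1 low bit; fill with zero on the left
Result: 00001101001 (decimal 105)
Equivalent: 210 >> 1 = 210 ÷ 2^1 = 105



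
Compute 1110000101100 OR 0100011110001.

OR: 1 when either bit is 1
  1110000101100
| 0100011110001
---------------
  1110011111101
Decimal: 7212 | 2289 = 7421



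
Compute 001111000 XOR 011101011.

XOR: 1 when bits differ
  001111000
^ 011101011
-----------
  010010011
Decimal: 120 ^ 235 = 147



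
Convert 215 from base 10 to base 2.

Using repeated division by 2:
215 ÷ 2 = 107 remainder 1
107 ÷ 2 = 53 remainder 1
53 ÷ 2 = 26 remainder 1
26 ÷ 2 = 13 remainder 0
13 ÷ 2 = 6 remainder 1
6 ÷ 2 = 3 remainder 0
3 ÷ 2 = 1 remainder 1
1 ÷ 2 = 0 remainder 1
Reading remainders bottom to top: 11010111



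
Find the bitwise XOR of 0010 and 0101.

XOR: 1 when bits differ
  0010
^ 0101
------
  0111
Decimal: 2 ^ 5 = 7



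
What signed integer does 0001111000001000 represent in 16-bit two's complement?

Binary: 0001111000001000
Sign bit: 0 (non-negative)
Read directly as an unsigned value:
0001111000001000 = 4096 + 2048 + 1024 + 512 + 8 = 7688
Value: 7688



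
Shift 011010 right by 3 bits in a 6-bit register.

Original: 011010 (decimal 26)
Shift right by 3 positions
Drop the 3 low bits; fill with zeros on the left
Result: 000011 (decimal 3)
Equivalent: 26 >> 3 = 26 ÷ 2^3 = 3



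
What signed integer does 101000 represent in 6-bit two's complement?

Binary: 101000
Sign bit: 1 (negative)
Invert: 010111
Add 1:  011000
Magnitude: 011000 = 16 + 8 = 24
Value: -24



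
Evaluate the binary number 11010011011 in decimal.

Sum of powers of 2 for each 1-bit:
2^0 + 2^1 + 2^3 + 2^4 + 2^7 + 2^9 + 2^10
= 1 + 2 + 8 + 16 + 128 + 512 + 1024
= 1691



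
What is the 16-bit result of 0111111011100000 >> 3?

Original: 0111111011100000 (decimal 32480)
Shift right by 3 positions
Drop the 3 low bits; fill with zeros on the left
Result: 0000111111011100 (decimal 4060)
Equivalent: 32480 >> 3 = 32480 ÷ 2^3 = 4060



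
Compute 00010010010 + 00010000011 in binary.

Add column by column from the right: bit + bit + carry-in; write the sum mod 2, carry 1 when the sum is 2 or 3.
carry:  00100000100
        00010010010
+       00010000011
-------------------
       000100010101
(the carry out of the leftmost column, 0, becomes the leading bit)
Decimal check:
  00010010010 = 128 + 16 + 2 = 146
  00010000011 = 128 + 2 + 1 = 131
  146 + 131 = 277, and 000100010101 = 256 + 16 + 4 + 1 = 277 ✓



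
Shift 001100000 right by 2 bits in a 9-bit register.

Original: 001100000 (decimal 96)
Shift right by 2 positions
Drop the 2 low bits; fill with zeros on the left
Result: 000011000 (decimal 24)
Equivalent: 96 >> 2 = 96 ÷ 2^2 = 24



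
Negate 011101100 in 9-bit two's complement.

Original: 011101100
Step 1 - Invert all bits: 100010011
Step 2 - Add 1: 100010100
Verification: 011101100 + 100010100 = 1000000000; discarding the end carry (carry out of the top bit) leaves the 9-bit value 000000000, as required for x + (-x)



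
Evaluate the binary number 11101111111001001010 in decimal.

Sum of powers of 2 for each 1-bit:
2^1 + 2^3 + 2^6 + 2^9 + 2^10 + 2^11 + 2^12 + 2^13 + 2^14 + 2^15 + 2^17 + 2^18 + 2^19
= 2 + 8 + 64 + 512 + 1024 + 2048 + 4096 + 8192 + 16384 + 32768 + 131072 + 262144 + 524288
= 982602



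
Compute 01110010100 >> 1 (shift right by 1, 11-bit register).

Original: 01110010100 (decimal 916)
Shift right by 1 position
Drop the 1 low bit; fill with zero on the left
Result: 00111001010 (decimal 458)
Equivalent: 916 >> 1 = 916 ÷ 2^1 = 458



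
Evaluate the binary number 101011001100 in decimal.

Sum of powers of 2 for each 1-bit:
2^2 + 2^3 + 2^6 + 2^7 + 2^9 + 2^11
= 4 + 8 + 64 + 128 + 512 + 2048
= 2764



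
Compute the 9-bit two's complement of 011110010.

Original: 011110010
Step 1 - Invert all bits: 100001101
Step 2 - Add 1: 100001110
Verification: 011110010 + 100001110 = 1000000000; discarding the end carry (carry out of the top bit) leaves the 9-bit value 000000000, as required for x + (-x)



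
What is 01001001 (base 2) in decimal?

Sum of powers of 2 for each 1-bit:
2^0 + 2^3 + 2^6
= 1 + 8 + 64
= 73



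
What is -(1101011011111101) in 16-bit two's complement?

Original (sign bit 1, negative): 1101011011111101
Step 1 - Invert all bits: 0010100100000010
Step 2 - Add 1: 0010100100000011
Verification: 1101011011111101 + 0010100100000011 = 10000000000000000; discarding the end carry (carry out of the top bit) leaves the 16-bit value 0000000000000000, as required for x + (-x)



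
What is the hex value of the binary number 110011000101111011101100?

Group into 4-bit nibbles from right:
  1100 = C
  1100 = C
  0101 = 5
  1110 = E
  1110 = E
  1100 = C
Result: CC5EEC



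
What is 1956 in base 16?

Using repeated division by 16 (digits 10–15 are A–F):
1956 ÷ 16 = 122 remainder 4
122 ÷ 16 = 7 remainder 10 (A)
7 ÷ 16 = 0 remainder 7
Reading remainders bottom to top: 7A4



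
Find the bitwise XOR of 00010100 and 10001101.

XOR: 1 when bits differ
  00010100
^ 10001101
----------
  10011001
Decimal: 20 ^ 141 = 153



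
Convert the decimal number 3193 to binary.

Using repeated division by 2:
3193 ÷ 2 = 1596 remainder 1
1596 ÷ 2 = 798 remainder 0
798 ÷ 2 = 399 remainder 0
399 ÷ 2 = 199 remainder 1
199 ÷ 2 = 99 remainder 1
99 ÷ 2 = 49 remainder 1
49 ÷ 2 = 24 remainder 1
24 ÷ 2 = 12 remainder 0
12 ÷ 2 = 6 remainder 0
6 ÷ 2 = 3 remainder 0
3 ÷ 2 = 1 remainder 1
1 ÷ 2 = 0 remainder 1
Reading remainders bottom to top: 110001111001



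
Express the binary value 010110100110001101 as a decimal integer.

Sum of powers of 2 for each 1-bit:
2^0 + 2^2 + 2^3 + 2^7 + 2^8 + 2^11 + 2^13 + 2^14 + 2^16
= 1 + 4 + 8 + 128 + 256 + 2048 + 8192 + 16384 + 65536
= 92557



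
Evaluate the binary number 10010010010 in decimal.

Sum of powers of 2 for each 1-bit:
2^1 + 2^4 + 2^7 + 2^10
= 2 + 16 + 128 + 1024
= 1170



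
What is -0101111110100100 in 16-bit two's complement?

Original: 0101111110100100
Step 1 - Invert all bits: 1010000001011011
Step 2 - Add 1: 1010000001011100
Verification: 0101111110100100 + 1010000001011100 = 10000000000000000; discarding the end carry (carry out of the top bit) leaves the 16-bit value 0000000000000000, as required for x + (-x)



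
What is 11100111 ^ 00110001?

XOR: 1 when bits differ
  11100111
^ 00110001
----------
  11010110
Decimal: 231 ^ 49 = 214



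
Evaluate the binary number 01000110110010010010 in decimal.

Sum of powers of 2 for each 1-bit:
2^1 + 2^4 + 2^7 + 2^10 + 2^11 + 2^13 + 2^14 + 2^18
= 2 + 16 + 128 + 1024 + 2048 + 8192 + 16384 + 262144
= 289938



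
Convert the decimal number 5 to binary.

Using repeated division by 2:
5 ÷ 2 = 2 remainder 1
2 ÷ 2 = 1 remainder 0
1 ÷ 2 = 0 remainder 1
Reading remainders bottom to top: 101



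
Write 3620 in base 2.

Using repeated division by 2:
3620 ÷ 2 = 1810 remainder 0
1810 ÷ 2 = 905 remainder 0
905 ÷ 2 = 452 remainder 1
452 ÷ 2 = 226 remainder 0
226 ÷ 2 = 113 remainder 0
113 ÷ 2 = 56 remainder 1
56 ÷ 2 = 28 remainder 0
28 ÷ 2 = 14 remainder 0
14 ÷ 2 = 7 remainder 0
7 ÷ 2 = 3 remainder 1
3 ÷ 2 = 1 remainder 1
1 ÷ 2 = 0 remainder 1
Reading remainders bottom to top: 111000100100



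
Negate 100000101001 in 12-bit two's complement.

Original (sign bit 1, negative): 100000101001
Step 1 - Invert all bits: 011111010110
Step 2 - Add 1: 011111010111
Verification: 100000101001 + 011111010111 = 1000000000000; discarding the end carry (carry out of the top bit) leaves the 12-bit value 000000000000, as required for x + (-x)



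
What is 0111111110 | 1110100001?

OR: 1 when either bit is 1
  0111111110
| 1110100001
------------
  1111111111
Decimal: 510 | 929 = 1023



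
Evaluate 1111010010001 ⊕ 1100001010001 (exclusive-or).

XOR: 1 when bits differ
  1111010010001
^ 1100001010001
---------------
  0011011000000
Decimal: 7825 ^ 6225 = 1728



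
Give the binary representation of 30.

Using repeated division by 2:
30 ÷ 2 = 15 remainder 0
15 ÷ 2 = 7 remainder 1
7 ÷ 2 = 3 remainder 1
3 ÷ 2 = 1 remainder 1
1 ÷ 2 = 0 remainder 1
Reading remainders bottom to top: 11110



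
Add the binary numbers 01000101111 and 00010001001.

Add column by column from the right: bit + bit + carry-in; write the sum mod 2, carry 1 when the sum is 2 or 3.
carry:  00000011110
        01000101111
+       00010001001
-------------------
       001010111000
(the carry out of the leftmost column, 0, becomes the leading bit)
Decimal check:
  01000101111 = 512 + 32 + 8 + 4 + 2 + 1 = 559
  00010001001 = 128 + 8 + 1 = 137
  559 + 137 = 696, and 001010111000 = 512 + 128 + 32 + 16 + 8 = 696 ✓



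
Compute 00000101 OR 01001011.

OR: 1 when either bit is 1
  00000101
| 01001011
----------
  01001111
Decimal: 5 | 75 = 79



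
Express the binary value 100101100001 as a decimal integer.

Sum of powers of 2 for each 1-bit:
2^0 + 2^5 + 2^6 + 2^8 + 2^11
= 1 + 32 + 64 + 256 + 2048
= 2401



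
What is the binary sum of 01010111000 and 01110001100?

Add column by column from the right: bit + bit + carry-in; write the sum mod 2, carry 1 when the sum is 2 or 3.
carry:  11101110000
        01010111000
+       01110001100
-------------------
       011001000100
(the carry out of the leftmost column, 0, becomes the leading bit)
Decimal check:
  01010111000 = 512 + 128 + 32 + 16 + 8 = 696
  01110001100 = 512 + 256 + 128 + 8 + 4 = 908
  696 + 908 = 1604, and 011001000100 = 1024 + 512 + 64 + 4 = 1604 ✓



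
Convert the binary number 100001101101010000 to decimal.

Sum of powers of 2 for each 1-bit:
2^4 + 2^6 + 2^8 + 2^9 + 2^11 + 2^12 + 2^17
= 16 + 64 + 256 + 512 + 2048 + 4096 + 131072
= 138064



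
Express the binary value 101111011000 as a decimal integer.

Sum of powers of 2 for each 1-bit:
2^3 + 2^4 + 2^6 + 2^7 + 2^8 + 2^9 + 2^11
= 8 + 16 + 64 + 128 + 256 + 512 + 2048
= 3032



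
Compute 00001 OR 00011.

OR: 1 when either bit is 1
  00001
| 00011
-------
  00011
Decimal: 1 | 3 = 3



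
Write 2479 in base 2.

Using repeated division by 2:
2479 ÷ 2 = 1239 remainder 1
1239 ÷ 2 = 619 remainder 1
619 ÷ 2 = 309 remainder 1
309 ÷ 2 = 154 remainder 1
154 ÷ 2 = 77 remainder 0
77 ÷ 2 = 38 remainder 1
38 ÷ 2 = 19 remainder 0
19 ÷ 2 = 9 remainder 1
9 ÷ 2 = 4 remainder 1
4 ÷ 2 = 2 remainder 0
2 ÷ 2 = 1 remainder 0
1 ÷ 2 = 0 remainder 1
Reading remainders bottom to top: 100110101111



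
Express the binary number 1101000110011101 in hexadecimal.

Group into 4-bit nibbles from right:
  1101 = D
  0001 = 1
  1001 = 9
  1101 = D
Result: D19D



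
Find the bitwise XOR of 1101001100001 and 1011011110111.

XOR: 1 when bits differ
  1101001100001
^ 1011011110111
---------------
  0110010010110
Decimal: 6753 ^ 5879 = 3222



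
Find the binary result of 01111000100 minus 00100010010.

Method 1 - Direct subtraction (column by column from the right: bit − bit − borrow-in; if negative, add 2 and borrow 1 from the next column):
borrow: 00001100100
        01111000100
-       00100010010
-------------------
        01010110010

Method 2 - Add two's complement:
Two's complement of 00100010010: invert → 11011101101, add 1 → 11011101110
  01111000100
+ 11011101110
-------------
 101010110010  (end carry out of the top bit = 1)
Discarding the end carry: 01010110010
Decimal check:
  01111000100 = 512 + 256 + 128 + 64 + 4 = 964
  00100010010 = 256 + 16 + 2 = 274
  964 - 274 = 690, and 01010110010 = 512 + 128 + 32 + 16 + 2 = 690 ✓



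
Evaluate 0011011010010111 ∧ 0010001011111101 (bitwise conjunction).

AND: 1 only when both bits are 1
  0011011010010111
& 0010001011111101
------------------
  0010001010010101
Decimal: 13975 & 8957 = 8853



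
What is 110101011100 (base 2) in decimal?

Sum of powers of 2 for each 1-bit:
2^2 + 2^3 + 2^4 + 2^6 + 2^8 + 2^10 + 2^11
= 4 + 8 + 16 + 64 + 256 + 1024 + 2048
= 3420



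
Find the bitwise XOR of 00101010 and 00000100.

XOR: 1 when bits differ
  00101010
^ 00000100
----------
  00101110
Decimal: 42 ^ 4 = 46



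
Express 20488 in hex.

Using repeated division by 16 (digits 10–15 are A–F):
20488 ÷ 16 = 1280 remainder 8
1280 ÷ 16 = 80 remainder 0
80 ÷ 16 = 5 remainder 0
5 ÷ 16 = 0 remainder 5
Reading remainders bottom to top: 5008



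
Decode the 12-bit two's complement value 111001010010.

Binary: 111001010010
Sign bit: 1 (negative)
Invert: 000110101101
Add 1:  000110101110
Magnitude: 000110101110 = 256 + 128 + 32 + 8 + 4 + 2 = 430
Value: -430

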